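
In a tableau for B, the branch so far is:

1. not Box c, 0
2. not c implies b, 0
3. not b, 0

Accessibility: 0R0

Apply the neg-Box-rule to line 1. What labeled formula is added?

a fresh world 1 with 0R1, and not c at 1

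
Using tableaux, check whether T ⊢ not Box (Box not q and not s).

Tableau for the negation Box (Box not q and not s):
1. Box (Box not q and not s), u
2. Box not q and not s, u
3. Box not q, u
4. not s, u
5. not q, u
Accessibility: uRu
The negation has an open branch (countermodel exists).

Not valid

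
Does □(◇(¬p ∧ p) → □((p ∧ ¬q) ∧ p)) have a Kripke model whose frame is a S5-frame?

Yes, satisfiable

1. □(◇(¬p ∧ p) → □((p ∧ ¬q) ∧ p)), 0
2. ◇(¬p ∧ p) → □((p ∧ ¬q) ∧ p), 0
3. □((p ∧ ¬q) ∧ p), 0
4. (p ∧ ¬q) ∧ p, 0
5. p ∧ ¬q, 0
6. p, 0
7. ¬q, 0
Accessibility: 0R0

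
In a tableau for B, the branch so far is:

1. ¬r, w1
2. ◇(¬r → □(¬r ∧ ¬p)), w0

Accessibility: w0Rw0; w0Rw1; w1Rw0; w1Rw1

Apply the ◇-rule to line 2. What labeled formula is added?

a fresh world w2 with w0Rw2, and ¬r → □(¬r ∧ ¬p) at w2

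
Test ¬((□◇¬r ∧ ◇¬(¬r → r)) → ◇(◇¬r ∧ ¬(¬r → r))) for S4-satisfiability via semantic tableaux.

1. ¬((□◇¬r ∧ ◇¬(¬r → r)) → ◇(◇¬r ∧ ¬(¬r → r))), w0
2. □◇¬r ∧ ◇¬(¬r → r), w0
3. ¬◇(◇¬r ∧ ¬(¬r → r)), w0
4. □◇¬r, w0
5. ◇¬(¬r → r), w0
6. ¬(◇¬r ∧ ¬(¬r → r)), w0
7. ◇¬r, w0
8. ¬r → r, w0
9. r, w0
10. ¬(¬r → r), w1
11. ¬r, w1
12. ¬(◇¬r ∧ ¬(¬r → r)), w1
13. ◇¬r, w1
14. ¬r → r, w1
15. r, w1
Accessibility: w0Rw0, w0Rw1, w1Rw1
Branch closes: r and ¬r both at w1.
Every branch closes; the branch above is one of them.

Unsatisfiable (every branch closes)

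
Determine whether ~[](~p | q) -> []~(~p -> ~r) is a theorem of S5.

Tableau for the negation ~(~[](~p | q) -> []~(~p -> ~r)):
1. ~(~[](~p | q) -> []~(~p -> ~r)), 0
2. ~[](~p | q), 0
3. ~[]~(~p -> ~r), 0
4. ~(~p | q), 1
5. p, 1
6. ~q, 1
7. ~p -> ~r, 2
8. ~r, 2
Accessibility: 0R0, 0R1, 0R2, 1R0, 1R1, 1R2, 2R0, 2R1, 2R2
The negation has an open branch (countermodel exists).

No, not valid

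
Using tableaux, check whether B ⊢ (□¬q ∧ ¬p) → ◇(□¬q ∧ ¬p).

Valid in B

Tableau for the negation ¬((□¬q ∧ ¬p) → ◇(□¬q ∧ ¬p)):
1. ¬((□¬q ∧ ¬p) → ◇(□¬q ∧ ¬p)), u
2. □¬q ∧ ¬p, u   [¬→-rule on 1]
3. ¬◇(□¬q ∧ ¬p), u   [¬→-rule on 1]
4. □¬q, u   [∧-rule on 2]
5. ¬p, u   [∧-rule on 2]
6. ¬(□¬q ∧ ¬p), u   [¬◇-rule on 3 via uRu]
7. ¬q, u   [□-rule on 4 via uRu]
8. ¬□¬q, u   [¬∧-rule on 6 (branches; this branch)]
9. q, v   [¬□-rule on 8: fresh world v, uRv]
10. ¬(□¬q ∧ ¬p), v   [¬◇-rule on 3 via uRv]
11. ¬q, v   [□-rule on 4 via uRv]
Accessibility: uRu, uRv, vRu, vRv
Branch closes: q and ¬q both at v.
Every branch of the negation's tableau closes; the branch above is one of them.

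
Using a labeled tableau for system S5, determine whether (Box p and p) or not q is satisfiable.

Satisfiable

1. (Box p and p) or not q, w0
2. not q, w0
Accessibility: w0Rw0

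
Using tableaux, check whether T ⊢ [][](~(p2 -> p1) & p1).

Tableau for the negation ~[][](~(p2 -> p1) & p1):
1. ~[][](~(p2 -> p1) & p1), 0
2. ~[](~(p2 -> p1) & p1), 1   [~[]-rule on 1: fresh world 1, 0R1]
3. ~(~(p2 -> p1) & p1), 2   [~[]-rule on 2: fresh world 2, 1R2]
4. ~p1, 2   [~&-rule on 3 (branches; this branch)]
Accessibility: 0R0, 0R1, 1R1, 1R2, 2R2
The negation has an open branch (countermodel exists).

Invalid (countermodel exists)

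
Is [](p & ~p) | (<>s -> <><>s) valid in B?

Tableau for the negation ~([](p & ~p) | (<>s -> <><>s)):
1. ~([](p & ~p) | (<>s -> <><>s)), 0
2. ~[](p & ~p), 0
3. ~(<>s -> <><>s), 0
4. <>s, 0
5. ~<><>s, 0
6. ~<>s, 0
7. ~s, 0
8. ~(p & ~p), 1
9. ~<>s, 1
10. ~s, 1
11. p, 1
12. s, 2
13. ~<>s, 2
14. ~s, 2
Accessibility: 0R0, 0R1, 0R2, 1R0, 1R1, 2R0, 2R2
Branch closes: s and ~s both at 2.
All branches of the negation close; one closing branch shown above.

Valid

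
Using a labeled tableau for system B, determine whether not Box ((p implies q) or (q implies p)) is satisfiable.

1. not Box ((p implies q) or (q implies p)), u
2. not ((p implies q) or (q implies p)), v   [neg-Box-rule on 1: fresh world v, uRv]
3. not (p implies q), v   [neg-or-rule on 2]
4. not (q implies p), v   [neg-or-rule on 2]
5. p, v   [neg-implies-rule on 3]
6. not q, v   [neg-implies-rule on 3]
7. q, v   [neg-implies-rule on 4]
8. not p, v   [neg-implies-rule on 4]
Accessibility: uRu, uRv, vRu, vRv
Branch closes: q and not q both at v.
All branches of the tableau close; one closing branch shown above.

Unsatisfiable (every branch closes)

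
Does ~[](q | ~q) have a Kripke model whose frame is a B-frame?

Unsatisfiable

1. ~[](q | ~q), w0
2. ~(q | ~q), w1
3. ~q, w1
4. q, w1
Accessibility: w0Rw0, w0Rw1, w1Rw0, w1Rw1
Branch closes: q and ~q both at w1.
All branches of the tableau close; one closing branch shown above.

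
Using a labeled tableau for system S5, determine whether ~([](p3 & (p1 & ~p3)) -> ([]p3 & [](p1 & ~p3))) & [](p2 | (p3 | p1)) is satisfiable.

Unsatisfiable (every branch closes)

1. ~([](p3 & (p1 & ~p3)) -> ([]p3 & [](p1 & ~p3))) & [](p2 | (p3 | p1)), w0
2. ~([](p3 & (p1 & ~p3)) -> ([]p3 & [](p1 & ~p3))), w0
3. [](p2 | (p3 | p1)), w0
4. [](p3 & (p1 & ~p3)), w0
5. ~([]p3 & [](p1 & ~p3)), w0
6. p2 | (p3 | p1), w0
7. p3 & (p1 & ~p3), w0
8. p3, w0
9. p1 & ~p3, w0
10. p1, w0
11. ~p3, w0
Accessibility: w0Rw0
Branch closes: p3 and ~p3 both at w0.
All branches of the tableau close; one closing branch shown above.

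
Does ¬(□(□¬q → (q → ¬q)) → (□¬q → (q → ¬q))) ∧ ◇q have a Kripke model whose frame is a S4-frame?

1. ¬(□(□¬q → (q → ¬q)) → (□¬q → (q → ¬q))) ∧ ◇q, u
2. ¬(□(□¬q → (q → ¬q)) → (□¬q → (q → ¬q))), u   [∧-rule on 1]
3. ◇q, u   [∧-rule on 1]
4. □(□¬q → (q → ¬q)), u   [¬→-rule on 2]
5. ¬(□¬q → (q → ¬q)), u   [¬→-rule on 2]
6. □¬q, u   [¬→-rule on 5]
7. ¬(q → ¬q), u   [¬→-rule on 5]
8. q, u   [¬→-rule on 7]
9. □¬q → (q → ¬q), u   [□-rule on 4 via uRu]
10. ¬q, u   [□-rule on 6 via uRu]
Accessibility: uRu
Branch closes: q and ¬q both at u.
Every branch closes; the branch above is one of them.

Unsatisfiable (every branch closes)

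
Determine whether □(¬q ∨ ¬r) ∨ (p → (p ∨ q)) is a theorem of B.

Tableau for the negation ¬(□(¬q ∨ ¬r) ∨ (p → (p ∨ q))):
1. ¬(□(¬q ∨ ¬r) ∨ (p → (p ∨ q))), u
2. ¬□(¬q ∨ ¬r), u
3. ¬(p → (p ∨ q)), u
4. p, u
5. ¬(p ∨ q), u
6. ¬p, u
7. ¬q, u
Accessibility: uRu
Branch closes: p and ¬p both at u.
Every branch of the negation's tableau closes; the branch above is one of them.

Valid in B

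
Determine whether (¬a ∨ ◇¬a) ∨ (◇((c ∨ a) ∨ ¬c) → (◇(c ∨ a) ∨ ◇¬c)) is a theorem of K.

Tableau for the negation ¬((¬a ∨ ◇¬a) ∨ (◇((c ∨ a) ∨ ¬c) → (◇(c ∨ a) ∨ ◇¬c))):
1. ¬((¬a ∨ ◇¬a) ∨ (◇((c ∨ a) ∨ ¬c) → (◇(c ∨ a) ∨ ◇¬c))), w0
2. ¬(¬a ∨ ◇¬a), w0
3. ¬(◇((c ∨ a) ∨ ¬c) → (◇(c ∨ a) ∨ ◇¬c)), w0
4. a, w0
5. ¬◇¬a, w0
6. ◇((c ∨ a) ∨ ¬c), w0
7. ¬(◇(c ∨ a) ∨ ◇¬c), w0
8. ¬◇(c ∨ a), w0
9. ¬◇¬c, w0
10. (c ∨ a) ∨ ¬c, w1
11. a, w1
12. ¬(c ∨ a), w1
13. ¬c, w1
14. ¬a, w1
Accessibility: w0Rw1
Branch closes: a and ¬a both at w1.
Every branch of the negation's tableau closes; the branch above is one of them.

Valid in K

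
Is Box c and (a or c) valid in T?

Not valid

Tableau for the negation not (Box c and (a or c)):
1. not (Box c and (a or c)), w0
2. not (a or c), w0   [neg-and-rule on 1 (branches; this branch)]
3. not a, w0   [neg-or-rule on 2]
4. not c, w0   [neg-or-rule on 2]
Accessibility: w0Rw0
The negation has an open branch (countermodel exists).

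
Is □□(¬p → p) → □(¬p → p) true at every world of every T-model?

Tableau for the negation ¬(□□(¬p → p) → □(¬p → p)):
1. ¬(□□(¬p → p) → □(¬p → p)), u
2. □□(¬p → p), u
3. ¬□(¬p → p), u
4. □(¬p → p), u
5. ¬p → p, u
6. p, u
7. ¬(¬p → p), v
8. ¬p, v
9. □(¬p → p), v
10. ¬p → p, v
11. p, v
Accessibility: uRu, uRv, vRv
Branch closes: p and ¬p both at v.
All branches of the negation close; one closing branch shown above.

Valid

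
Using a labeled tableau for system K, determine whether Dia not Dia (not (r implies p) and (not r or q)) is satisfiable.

Satisfiable (open branch found)

1. Dia not Dia (not (r implies p) and (not r or q)), 0
2. not Dia (not (r implies p) and (not r or q)), 1   [Dia-rule on 1: fresh world 1, 0R1]
Accessibility: 0R1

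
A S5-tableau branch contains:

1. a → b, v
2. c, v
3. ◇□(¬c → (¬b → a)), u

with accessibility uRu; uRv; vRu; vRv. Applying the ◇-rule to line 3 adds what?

a fresh world w with uRw, and □(¬c → (¬b → a)) at w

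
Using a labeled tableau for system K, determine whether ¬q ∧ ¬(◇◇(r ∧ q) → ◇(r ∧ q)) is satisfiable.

1. ¬q ∧ ¬(◇◇(r ∧ q) → ◇(r ∧ q)), u
2. ¬q, u   [∧-rule on 1]
3. ¬(◇◇(r ∧ q) → ◇(r ∧ q)), u   [∧-rule on 1]
4. ◇◇(r ∧ q), u   [¬→-rule on 3]
5. ¬◇(r ∧ q), u   [¬→-rule on 3]
6. ◇(r ∧ q), v   [◇-rule on 4: fresh world v, uRv]
7. ¬(r ∧ q), v   [¬◇-rule on 5 via uRv]
8. ¬q, v   [¬∧-rule on 7 (branches; this branch)]
9. r ∧ q, w   [◇-rule on 6: fresh world w, vRw]
10. r, w   [∧-rule on 9]
11. q, w   [∧-rule on 9]
Accessibility: uRv, vRw

Satisfiable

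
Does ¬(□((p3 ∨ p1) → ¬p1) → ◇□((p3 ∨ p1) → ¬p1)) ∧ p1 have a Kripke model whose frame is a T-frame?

1. ¬(□((p3 ∨ p1) → ¬p1) → ◇□((p3 ∨ p1) → ¬p1)) ∧ p1, w0
2. ¬(□((p3 ∨ p1) → ¬p1) → ◇□((p3 ∨ p1) → ¬p1)), w0
3. p1, w0
4. □((p3 ∨ p1) → ¬p1), w0
5. ¬◇□((p3 ∨ p1) → ¬p1), w0
6. (p3 ∨ p1) → ¬p1, w0
7. ¬□((p3 ∨ p1) → ¬p1), w0
8. ¬(p3 ∨ p1), w0
9. ¬p3, w0
10. ¬p1, w0
Accessibility: w0Rw0
Branch closes: p1 and ¬p1 both at w0.
(One branch shown.) All branches close.

Unsatisfiable (every branch closes)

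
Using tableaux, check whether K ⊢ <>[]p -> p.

Tableau for the negation ~(<>[]p -> p):
1. ~(<>[]p -> p), 0
2. <>[]p, 0
3. ~p, 0
4. []p, 1
Accessibility: 0R1
The negation has an open branch (countermodel exists).

Not valid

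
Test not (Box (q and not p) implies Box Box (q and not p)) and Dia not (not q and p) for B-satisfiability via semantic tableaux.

Yes, satisfiable

1. not (Box (q and not p) implies Box Box (q and not p)) and Dia not (not q and p), 0
2. not (Box (q and not p) implies Box Box (q and not p)), 0
3. Dia not (not q and p), 0
4. Box (q and not p), 0
5. not Box Box (q and not p), 0
6. q and not p, 0
7. q, 0
8. not p, 0
9. not (not q and p), 1
10. q and not p, 1
11. q, 1
12. not p, 1
13. not Box (q and not p), 2
14. q and not p, 2
15. q, 2
16. not p, 2
17. not (q and not p), 3
18. p, 3
Accessibility: 0R0, 0R1, 0R2, 1R0, 1R1, 2R0, 2R2, 2R3, 3R2, 3R3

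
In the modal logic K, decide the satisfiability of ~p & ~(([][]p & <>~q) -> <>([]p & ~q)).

1. ~p & ~(([][]p & <>~q) -> <>([]p & ~q)), 0
2. ~p, 0   [&-rule on 1]
3. ~(([][]p & <>~q) -> <>([]p & ~q)), 0   [&-rule on 1]
4. [][]p & <>~q, 0   [~->-rule on 3]
5. ~<>([]p & ~q), 0   [~->-rule on 3]
6. [][]p, 0   [&-rule on 4]
7. <>~q, 0   [&-rule on 4]
8. ~q, 1   [<>-rule on 7: fresh world 1, 0R1]
9. ~([]p & ~q), 1   [~<>-rule on 5 via 0R1]
10. []p, 1   [[]-rule on 6 via 0R1]
11. ~[]p, 1   [~&-rule on 9 (branches; this branch)]
12. ~p, 2   [~[]-rule on 11: fresh world 2, 1R2]
13. p, 2   [[]-rule on 10 via 1R2]
Accessibility: 0R1, 1R2
Branch closes: p and ~p both at 2.
All branches of the tableau close; one closing branch shown above.

Unsatisfiable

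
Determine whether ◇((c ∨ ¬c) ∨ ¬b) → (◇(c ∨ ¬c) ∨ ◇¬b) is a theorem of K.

Tableau for the negation ¬(◇((c ∨ ¬c) ∨ ¬b) → (◇(c ∨ ¬c) ∨ ◇¬b)):
1. ¬(◇((c ∨ ¬c) ∨ ¬b) → (◇(c ∨ ¬c) ∨ ◇¬b)), w0
2. ◇((c ∨ ¬c) ∨ ¬b), w0
3. ¬(◇(c ∨ ¬c) ∨ ◇¬b), w0
4. ¬◇(c ∨ ¬c), w0
5. ¬◇¬b, w0
6. (c ∨ ¬c) ∨ ¬b, w1
7. ¬(c ∨ ¬c), w1
8. ¬c, w1
9. c, w1
Accessibility: w0Rw1
Branch closes: c and ¬c both at w1.
All branches of the negation close; one closing branch shown above.

Yes, valid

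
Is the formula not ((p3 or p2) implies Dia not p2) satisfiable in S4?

1. not ((p3 or p2) implies Dia not p2), 0
2. p3 or p2, 0
3. not Dia not p2, 0
4. p2, 0
Accessibility: 0R0

Satisfiable (open branch found)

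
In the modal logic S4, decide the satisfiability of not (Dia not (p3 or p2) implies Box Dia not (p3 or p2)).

Satisfiable

1. not (Dia not (p3 or p2) implies Box Dia not (p3 or p2)), u
2. Dia not (p3 or p2), u
3. not Box Dia not (p3 or p2), u
4. not (p3 or p2), v
5. not p3, v
6. not p2, v
7. not Dia not (p3 or p2), w
8. p3 or p2, w
9. p2, w
Accessibility: uRu, uRv, uRw, vRv, wRw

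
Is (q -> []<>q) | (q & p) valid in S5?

Tableau for the negation ~((q -> []<>q) | (q & p)):
1. ~((q -> []<>q) | (q & p)), 0
2. ~(q -> []<>q), 0
3. ~(q & p), 0
4. q, 0
5. ~[]<>q, 0
6. ~p, 0
7. ~<>q, 1
8. ~q, 0
Accessibility: 0R0, 0R1, 1R0, 1R1
Branch closes: q and ~q both at 0.
All branches of the negation close; one closing branch shown above.

Valid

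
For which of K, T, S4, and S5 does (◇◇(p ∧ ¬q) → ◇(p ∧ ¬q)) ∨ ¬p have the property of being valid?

S4, S5

T-tableau for the negation ¬((◇◇(p ∧ ¬q) → ◇(p ∧ ¬q)) ∨ ¬p):
1. ¬((◇◇(p ∧ ¬q) → ◇(p ∧ ¬q)) ∨ ¬p), u
2. ¬(◇◇(p ∧ ¬q) → ◇(p ∧ ¬q)), u
3. p, u
4. ◇◇(p ∧ ¬q), u
5. ¬◇(p ∧ ¬q), u
6. ¬(p ∧ ¬q), u
7. q, u
8. ◇(p ∧ ¬q), v
9. ¬(p ∧ ¬q), v
10. q, v
11. p ∧ ¬q, w
12. p, w
13. ¬q, w
Accessibility: uRu, uRv, vRv, vRw, wRw
Complete open branch: countermodel on a T-frame, so not valid in T, nor in K (the same frame is also a K-frame).
S4-tableau for the negation ¬((◇◇(p ∧ ¬q) → ◇(p ∧ ¬q)) ∨ ¬p):
1. ¬((◇◇(p ∧ ¬q) → ◇(p ∧ ¬q)) ∨ ¬p), u
2. ¬(◇◇(p ∧ ¬q) → ◇(p ∧ ¬q)), u
3. p, u
4. ◇◇(p ∧ ¬q), u
5. ¬◇(p ∧ ¬q), u
6. ¬(p ∧ ¬q), u
7. q, u
8. ◇(p ∧ ¬q), v
9. ¬(p ∧ ¬q), v
10. q, v
11. p ∧ ¬q, w
12. p, w
13. ¬q, w
14. ¬(p ∧ ¬q), w
15. q, w
Accessibility: uRu, uRv, uRw, vRv, vRw, wRw
Branch closes: q and ¬q both at w.
Every branch closes (one shown): valid in S4, hence also in S5 (every theorem of S4 is a theorem of S5).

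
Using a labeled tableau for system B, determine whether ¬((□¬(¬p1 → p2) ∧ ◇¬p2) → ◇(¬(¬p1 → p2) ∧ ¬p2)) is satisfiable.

1. ¬((□¬(¬p1 → p2) ∧ ◇¬p2) → ◇(¬(¬p1 → p2) ∧ ¬p2)), u
2. □¬(¬p1 → p2) ∧ ◇¬p2, u
3. ¬◇(¬(¬p1 → p2) ∧ ¬p2), u
4. □¬(¬p1 → p2), u
5. ◇¬p2, u
6. ¬(¬(¬p1 → p2) ∧ ¬p2), u
7. ¬(¬p1 → p2), u
8. ¬p1, u
9. ¬p2, u
10. ¬p1 → p2, u
11. p2, u
Accessibility: uRu
Branch closes: p2 and ¬p2 both at u.
(One branch shown.) All branches close.

No, unsatisfiable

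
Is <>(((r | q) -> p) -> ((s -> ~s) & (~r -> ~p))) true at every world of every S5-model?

Tableau for the negation ~<>(((r | q) -> p) -> ((s -> ~s) & (~r -> ~p))):
1. ~<>(((r | q) -> p) -> ((s -> ~s) & (~r -> ~p))), 0
2. ~(((r | q) -> p) -> ((s -> ~s) & (~r -> ~p))), 0
3. (r | q) -> p, 0
4. ~((s -> ~s) & (~r -> ~p)), 0
5. p, 0
6. ~(~r -> ~p), 0
7. ~r, 0
Accessibility: 0R0
The negation has an open branch (countermodel exists).

Not valid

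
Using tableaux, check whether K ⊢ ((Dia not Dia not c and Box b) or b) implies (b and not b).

Tableau for the negation not (((Dia not Dia not c and Box b) or b) implies (b and not b)):
1. not (((Dia not Dia not c and Box b) or b) implies (b and not b)), u
2. (Dia not Dia not c and Box b) or b, u
3. not (b and not b), u
4. b, u
The negation has an open branch (countermodel exists).

Invalid (countermodel exists)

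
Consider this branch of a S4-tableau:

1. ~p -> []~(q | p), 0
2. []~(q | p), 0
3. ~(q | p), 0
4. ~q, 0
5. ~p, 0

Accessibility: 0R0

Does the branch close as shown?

Open

No atom appears with both signs at the same world.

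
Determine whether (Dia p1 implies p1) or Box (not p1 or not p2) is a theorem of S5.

Tableau for the negation not ((Dia p1 implies p1) or Box (not p1 or not p2)):
1. not ((Dia p1 implies p1) or Box (not p1 or not p2)), w0
2. not (Dia p1 implies p1), w0
3. not Box (not p1 or not p2), w0
4. Dia p1, w0
5. not p1, w0
6. not (not p1 or not p2), w1
7. p1, w1
8. p2, w1
9. p1, w2
Accessibility: w0Rw0, w0Rw1, w0Rw2, w1Rw0, w1Rw1, w1Rw2, w2Rw0, w2Rw1, w2Rw2
The negation has an open branch (countermodel exists).

Invalid (countermodel exists)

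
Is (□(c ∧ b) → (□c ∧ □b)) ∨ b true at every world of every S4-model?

Yes, valid

Tableau for the negation ¬((□(c ∧ b) → (□c ∧ □b)) ∨ b):
1. ¬((□(c ∧ b) → (□c ∧ □b)) ∨ b), 0
2. ¬(□(c ∧ b) → (□c ∧ □b)), 0   [¬∨-rule on 1]
3. ¬b, 0   [¬∨-rule on 1]
4. □(c ∧ b), 0   [¬→-rule on 2]
5. ¬(□c ∧ □b), 0   [¬→-rule on 2]
6. c ∧ b, 0   [□-rule on 4 via 0R0]
7. c, 0   [∧-rule on 6]
8. b, 0   [∧-rule on 6]
Accessibility: 0R0
Branch closes: b and ¬b both at 0.
All branches of the negation close; one closing branch shown above.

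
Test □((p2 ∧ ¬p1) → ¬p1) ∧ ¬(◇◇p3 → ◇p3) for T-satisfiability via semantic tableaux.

Satisfiable (open branch found)

1. □((p2 ∧ ¬p1) → ¬p1) ∧ ¬(◇◇p3 → ◇p3), w0
2. □((p2 ∧ ¬p1) → ¬p1), w0
3. ¬(◇◇p3 → ◇p3), w0
4. ◇◇p3, w0
5. ¬◇p3, w0
6. (p2 ∧ ¬p1) → ¬p1, w0
7. ¬p3, w0
8. ¬p1, w0
9. ◇p3, w1
10. (p2 ∧ ¬p1) → ¬p1, w1
11. ¬p3, w1
12. ¬p1, w1
13. p3, w2
Accessibility: w0Rw0, w0Rw1, w1Rw1, w1Rw2, w2Rw2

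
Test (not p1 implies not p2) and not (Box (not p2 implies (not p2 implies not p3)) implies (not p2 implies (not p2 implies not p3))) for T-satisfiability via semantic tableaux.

No, unsatisfiable

1. (not p1 implies not p2) and not (Box (not p2 implies (not p2 implies not p3)) implies (not p2 implies (not p2 implies not p3))), u
2. not p1 implies not p2, u
3. not (Box (not p2 implies (not p2 implies not p3)) implies (not p2 implies (not p2 implies not p3))), u
4. Box (not p2 implies (not p2 implies not p3)), u
5. not (not p2 implies (not p2 implies not p3)), u
6. not p2, u
7. not (not p2 implies not p3), u
8. p3, u
9. not p2 implies (not p2 implies not p3), u
10. not p2 implies not p3, u
11. not p3, u
Accessibility: uRu
Branch closes: p3 and not p3 both at u.
(One branch shown.) All branches close.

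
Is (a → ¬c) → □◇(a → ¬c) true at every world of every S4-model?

Tableau for the negation ¬((a → ¬c) → □◇(a → ¬c)):
1. ¬((a → ¬c) → □◇(a → ¬c)), u
2. a → ¬c, u
3. ¬□◇(a → ¬c), u
4. ¬c, u
5. ¬◇(a → ¬c), v
6. ¬(a → ¬c), v
7. a, v
8. c, v
Accessibility: uRu, uRv, vRv
The negation has an open branch (countermodel exists).

Not valid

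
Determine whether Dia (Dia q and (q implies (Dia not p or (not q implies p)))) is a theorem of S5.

Tableau for the negation not Dia (Dia q and (q implies (Dia not p or (not q implies p)))):
1. not Dia (Dia q and (q implies (Dia not p or (not q implies p)))), 0
2. not (Dia q and (q implies (Dia not p or (not q implies p)))), 0
3. not Dia q, 0
4. not q, 0
Accessibility: 0R0
The negation has an open branch (countermodel exists).

Not valid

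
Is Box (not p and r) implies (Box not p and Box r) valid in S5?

Tableau for the negation not (Box (not p and r) implies (Box not p and Box r)):
1. not (Box (not p and r) implies (Box not p and Box r)), u
2. Box (not p and r), u
3. not (Box not p and Box r), u
4. not p and r, u
5. not p, u
6. r, u
7. not Box r, u
8. not r, v
9. not p and r, v
10. not p, v
11. r, v
Accessibility: uRu, uRv, vRu, vRv
Branch closes: r and not r both at v.
All branches of the negation close; one closing branch shown above.

Valid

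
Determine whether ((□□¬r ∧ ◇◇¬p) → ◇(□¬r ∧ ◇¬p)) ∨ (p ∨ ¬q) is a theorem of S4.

Valid

Tableau for the negation ¬(((□□¬r ∧ ◇◇¬p) → ◇(□¬r ∧ ◇¬p)) ∨ (p ∨ ¬q)):
1. ¬(((□□¬r ∧ ◇◇¬p) → ◇(□¬r ∧ ◇¬p)) ∨ (p ∨ ¬q)), u
2. ¬((□□¬r ∧ ◇◇¬p) → ◇(□¬r ∧ ◇¬p)), u   [¬∨-rule on 1]
3. ¬(p ∨ ¬q), u   [¬∨-rule on 1]
4. □□¬r ∧ ◇◇¬p, u   [¬→-rule on 2]
5. ¬◇(□¬r ∧ ◇¬p), u   [¬→-rule on 2]
6. ¬p, u   [¬∨-rule on 3]
7. q, u   [¬∨-rule on 3]
8. □□¬r, u   [∧-rule on 4]
9. ◇◇¬p, u   [∧-rule on 4]
10. ¬(□¬r ∧ ◇¬p), u   [¬◇-rule on 5 via uRu]
11. □¬r, u   [□-rule on 8 via uRu]
12. ¬r, u   [□-rule on 11 via uRu]
13. ¬□¬r, u   [¬∧-rule on 10 (branches; this branch)]
14. ◇¬p, v   [◇-rule on 9: fresh world v, uRv]
15. ¬(□¬r ∧ ◇¬p), v   [¬◇-rule on 5 via uRv]
16. □¬r, v   [□-rule on 8 via uRv]
17. ¬r, v   [□-rule on 11 via uRv]
18. ¬◇¬p, v   [¬∧-rule on 15 (branches; this branch)]
19. p, v   [¬◇-rule on 18 via vRv]
20. r, w   [¬□-rule on 13: fresh world w, uRw]
21. ¬(□¬r ∧ ◇¬p), w   [¬◇-rule on 5 via uRw]
22. □¬r, w   [□-rule on 8 via uRw]
23. ¬r, w   [□-rule on 11 via uRw]
Accessibility: uRu, uRv, uRw, vRv, wRw
Branch closes: r and ¬r both at w.
All branches of the negation close; one closing branch shown above.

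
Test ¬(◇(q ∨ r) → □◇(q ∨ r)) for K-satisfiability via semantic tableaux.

Yes, satisfiable

1. ¬(◇(q ∨ r) → □◇(q ∨ r)), u
2. ◇(q ∨ r), u
3. ¬□◇(q ∨ r), u
4. q ∨ r, v
5. r, v
6. ¬◇(q ∨ r), w
Accessibility: uRv, uRw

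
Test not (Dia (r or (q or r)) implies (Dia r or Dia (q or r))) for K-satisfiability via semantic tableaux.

1. not (Dia (r or (q or r)) implies (Dia r or Dia (q or r))), u
2. Dia (r or (q or r)), u
3. not (Dia r or Dia (q or r)), u
4. not Dia r, u
5. not Dia (q or r), u
6. r or (q or r), v
7. not r, v
8. not (q or r), v
9. not q, v
10. q or r, v
11. r, v
Accessibility: uRv
Branch closes: r and not r both at v.
All branches of the tableau close; one closing branch shown above.

Unsatisfiable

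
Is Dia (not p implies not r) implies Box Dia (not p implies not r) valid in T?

Tableau for the negation not (Dia (not p implies not r) implies Box Dia (not p implies not r)):
1. not (Dia (not p implies not r) implies Box Dia (not p implies not r)), 0
2. Dia (not p implies not r), 0
3. not Box Dia (not p implies not r), 0
4. not p implies not r, 1
5. not r, 1
6. not Dia (not p implies not r), 2
7. not (not p implies not r), 2
8. not p, 2
9. r, 2
Accessibility: 0R0, 0R1, 0R2, 1R1, 2R2
The negation has an open branch (countermodel exists).

No, not valid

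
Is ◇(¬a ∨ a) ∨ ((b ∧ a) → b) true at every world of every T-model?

Tableau for the negation ¬(◇(¬a ∨ a) ∨ ((b ∧ a) → b)):
1. ¬(◇(¬a ∨ a) ∨ ((b ∧ a) → b)), w0
2. ¬◇(¬a ∨ a), w0   [¬∨-rule on 1]
3. ¬((b ∧ a) → b), w0   [¬∨-rule on 1]
4. b ∧ a, w0   [¬→-rule on 3]
5. ¬b, w0   [¬→-rule on 3]
6. b, w0   [∧-rule on 4]
7. a, w0   [∧-rule on 4]
Accessibility: w0Rw0
Branch closes: b and ¬b both at w0.
All branches of the negation close; one closing branch shown above.

Yes, valid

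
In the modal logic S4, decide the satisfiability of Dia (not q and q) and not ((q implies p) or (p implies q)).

1. Dia (not q and q) and not ((q implies p) or (p implies q)), w0
2. Dia (not q and q), w0
3. not ((q implies p) or (p implies q)), w0
4. not (q implies p), w0
5. not (p implies q), w0
6. q, w0
7. not p, w0
8. p, w0
9. not q, w0
Accessibility: w0Rw0
Branch closes: p and not p both at w0.
Every branch closes; the branch above is one of them.

No, unsatisfiable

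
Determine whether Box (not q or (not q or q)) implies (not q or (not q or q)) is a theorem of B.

Tableau for the negation not (Box (not q or (not q or q)) implies (not q or (not q or q))):
1. not (Box (not q or (not q or q)) implies (not q or (not q or q))), w0
2. Box (not q or (not q or q)), w0   [neg-implies-rule on 1]
3. not (not q or (not q or q)), w0   [neg-implies-rule on 1]
4. q, w0   [neg-or-rule on 3]
5. not (not q or q), w0   [neg-or-rule on 3]
6. not q, w0   [neg-or-rule on 5]
Accessibility: w0Rw0
Branch closes: q and not q both at w0.
All branches of the negation close; one closing branch shown above.

Valid in B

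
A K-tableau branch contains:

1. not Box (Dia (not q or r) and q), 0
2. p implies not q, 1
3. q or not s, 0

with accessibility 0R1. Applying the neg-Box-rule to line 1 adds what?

a fresh world 2 with 0R2, and not (Dia (not q or r) and q) at 2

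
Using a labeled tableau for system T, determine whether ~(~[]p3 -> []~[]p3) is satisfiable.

Satisfiable (open branch found)

1. ~(~[]p3 -> []~[]p3), 0
2. ~[]p3, 0
3. ~[]~[]p3, 0
4. ~p3, 1
5. []p3, 2
6. p3, 2
Accessibility: 0R0, 0R1, 0R2, 1R1, 2R2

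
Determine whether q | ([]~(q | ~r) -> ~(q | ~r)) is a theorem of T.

Valid in T

Tableau for the negation ~(q | ([]~(q | ~r) -> ~(q | ~r))):
1. ~(q | ([]~(q | ~r) -> ~(q | ~r))), 0
2. ~q, 0
3. ~([]~(q | ~r) -> ~(q | ~r)), 0
4. []~(q | ~r), 0
5. q | ~r, 0
6. ~(q | ~r), 0
7. r, 0
8. ~r, 0
Accessibility: 0R0
Branch closes: r and ~r both at 0.
Every branch of the negation's tableau closes; the branch above is one of them.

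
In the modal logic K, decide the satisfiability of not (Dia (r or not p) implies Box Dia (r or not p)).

Satisfiable

1. not (Dia (r or not p) implies Box Dia (r or not p)), 0
2. Dia (r or not p), 0
3. not Box Dia (r or not p), 0
4. r or not p, 1
5. not p, 1
6. not Dia (r or not p), 2
Accessibility: 0R1, 0R2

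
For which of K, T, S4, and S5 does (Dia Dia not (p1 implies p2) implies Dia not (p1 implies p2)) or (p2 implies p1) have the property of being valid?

S4, S5

S4-tableau for the negation not ((Dia Dia not (p1 implies p2) implies Dia not (p1 implies p2)) or (p2 implies p1)):
1. not ((Dia Dia not (p1 implies p2) implies Dia not (p1 implies p2)) or (p2 implies p1)), u
2. not (Dia Dia not (p1 implies p2) implies Dia not (p1 implies p2)), u
3. not (p2 implies p1), u
4. Dia Dia not (p1 implies p2), u
5. not Dia not (p1 implies p2), u
6. p2, u
7. not p1, u
8. p1 implies p2, u
9. Dia not (p1 implies p2), v
10. p1 implies p2, v
11. p2, v
12. not (p1 implies p2), w
13. p1, w
14. not p2, w
15. p1 implies p2, w
16. p2, w
Accessibility: uRu, uRv, uRw, vRv, vRw, wRw
Branch closes: p2 and not p2 both at w.
Every branch closes (one shown): valid in S4, hence also in S5 (every theorem of S4 is a theorem of S5).
T-tableau for the negation not ((Dia Dia not (p1 implies p2) implies Dia not (p1 implies p2)) or (p2 implies p1)):
1. not ((Dia Dia not (p1 implies p2) implies Dia not (p1 implies p2)) or (p2 implies p1)), u
2. not (Dia Dia not (p1 implies p2) implies Dia not (p1 implies p2)), u
3. not (p2 implies p1), u
4. Dia Dia not (p1 implies p2), u
5. not Dia not (p1 implies p2), u
6. p2, u
7. not p1, u
8. p1 implies p2, u
9. Dia not (p1 implies p2), v
10. p1 implies p2, v
11. p2, v
12. not (p1 implies p2), w
13. p1, w
14. not p2, w
Accessibility: uRu, uRv, vRv, vRw, wRw
Complete open branch: countermodel on a T-frame, so not valid in T, nor in K (the same frame is also a K-frame).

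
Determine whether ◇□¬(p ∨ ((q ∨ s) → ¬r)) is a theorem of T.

Not valid

Tableau for the negation ¬◇□¬(p ∨ ((q ∨ s) → ¬r)):
1. ¬◇□¬(p ∨ ((q ∨ s) → ¬r)), u
2. ¬□¬(p ∨ ((q ∨ s) → ¬r)), u
3. p ∨ ((q ∨ s) → ¬r), v
4. ¬□¬(p ∨ ((q ∨ s) → ¬r)), v
5. (q ∨ s) → ¬r, v
6. ¬r, v
7. p ∨ ((q ∨ s) → ¬r), w
8. (q ∨ s) → ¬r, w
9. ¬r, w
Accessibility: uRu, uRv, vRv, vRw, wRw
The negation has an open branch (countermodel exists).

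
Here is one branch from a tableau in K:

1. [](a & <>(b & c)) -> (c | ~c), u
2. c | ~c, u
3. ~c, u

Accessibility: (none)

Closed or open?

No atom appears with both signs at the same world.

Not closed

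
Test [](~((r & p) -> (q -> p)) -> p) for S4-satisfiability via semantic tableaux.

Satisfiable

1. [](~((r & p) -> (q -> p)) -> p), u
2. ~((r & p) -> (q -> p)) -> p, u
3. p, u
Accessibility: uRu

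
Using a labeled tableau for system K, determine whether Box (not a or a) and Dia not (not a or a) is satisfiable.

1. Box (not a or a) and Dia not (not a or a), 0
2. Box (not a or a), 0
3. Dia not (not a or a), 0
4. not (not a or a), 1
5. a, 1
6. not a, 1
Accessibility: 0R1
Branch closes: a and not a both at 1.
All branches of the tableau close; one closing branch shown above.

No, unsatisfiable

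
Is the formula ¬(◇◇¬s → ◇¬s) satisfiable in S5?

1. ¬(◇◇¬s → ◇¬s), 0
2. ◇◇¬s, 0   [¬→-rule on 1]
3. ¬◇¬s, 0   [¬→-rule on 1]
4. s, 0   [¬◇-rule on 3 via 0R0]
5. ◇¬s, 1   [◇-rule on 2: fresh world 1, 0R1]
6. s, 1   [¬◇-rule on 3 via 0R1]
7. ¬s, 2   [◇-rule on 5: fresh world 2, 1R2]
8. s, 2   [¬◇-rule on 3 via 0R2]
Accessibility: 0R0, 0R1, 0R2, 1R0, 1R1, 1R2, 2R0, 2R1, 2R2
Branch closes: s and ¬s both at 2.
All branches of the tableau close; one closing branch shown above.

No, unsatisfiable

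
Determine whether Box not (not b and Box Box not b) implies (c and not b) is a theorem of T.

Invalid (countermodel exists)

Tableau for the negation not (Box not (not b and Box Box not b) implies (c and not b)):
1. not (Box not (not b and Box Box not b) implies (c and not b)), 0
2. Box not (not b and Box Box not b), 0   [neg-implies-rule on 1]
3. not (c and not b), 0   [neg-implies-rule on 1]
4. not (not b and Box Box not b), 0   [Box-rule on 2 via 0R0]
5. b, 0   [neg-and-rule on 3 (branches; this branch)]
6. not Box Box not b, 0   [neg-and-rule on 4 (branches; this branch)]
7. not Box not b, 1   [neg-Box-rule on 6: fresh world 1, 0R1]
8. not (not b and Box Box not b), 1   [Box-rule on 2 via 0R1]
9. not Box Box not b, 1   [neg-and-rule on 8 (branches; this branch)]
10. b, 2   [neg-Box-rule on 7: fresh world 2, 1R2]
11. not Box not b, 3   [neg-Box-rule on 9: fresh world 3, 1R3]
12. b, 4   [neg-Box-rule on 11: fresh world 4, 3R4]
Accessibility: 0R0, 0R1, 1R1, 1R2, 1R3, 2R2, 3R3, 3R4, 4R4
The negation has an open branch (countermodel exists).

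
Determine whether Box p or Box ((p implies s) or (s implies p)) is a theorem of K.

Tableau for the negation not (Box p or Box ((p implies s) or (s implies p))):
1. not (Box p or Box ((p implies s) or (s implies p))), 0
2. not Box p, 0
3. not Box ((p implies s) or (s implies p)), 0
4. not p, 1
5. not ((p implies s) or (s implies p)), 2
6. not (p implies s), 2
7. not (s implies p), 2
8. p, 2
9. not s, 2
10. s, 2
11. not p, 2
Accessibility: 0R1, 0R2
Branch closes: s and not s both at 2.
Every branch of the negation's tableau closes; the branch above is one of them.

Yes, valid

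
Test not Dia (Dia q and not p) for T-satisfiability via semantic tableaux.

Yes, satisfiable

1. not Dia (Dia q and not p), u
2. not (Dia q and not p), u
3. p, u
Accessibility: uRu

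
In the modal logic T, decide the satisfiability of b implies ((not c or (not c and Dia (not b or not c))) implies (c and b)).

Satisfiable (open branch found)

1. b implies ((not c or (not c and Dia (not b or not c))) implies (c and b)), u
2. (not c or (not c and Dia (not b or not c))) implies (c and b), u   [implies-rule on 1 (branches; this branch)]
3. c and b, u   [implies-rule on 2 (branches; this branch)]
4. c, u   [and-rule on 3]
5. b, u   [and-rule on 3]
Accessibility: uRu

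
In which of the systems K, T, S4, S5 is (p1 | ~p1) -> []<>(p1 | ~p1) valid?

T-tableau for the negation ~((p1 | ~p1) -> []<>(p1 | ~p1)):
1. ~((p1 | ~p1) -> []<>(p1 | ~p1)), u
2. p1 | ~p1, u
3. ~[]<>(p1 | ~p1), u
4. ~p1, u
5. ~<>(p1 | ~p1), v
6. ~(p1 | ~p1), v
7. ~p1, v
8. p1, v
Accessibility: uRu, uRv, vRv
Branch closes: p1 and ~p1 both at v.
Every branch closes (one shown): valid in T, hence also in S4, S5 (every theorem of T is a theorem of S4 and S5).
K-tableau for the negation ~((p1 | ~p1) -> []<>(p1 | ~p1)):
1. ~((p1 | ~p1) -> []<>(p1 | ~p1)), u
2. p1 | ~p1, u
3. ~[]<>(p1 | ~p1), u
4. ~p1, u
5. ~<>(p1 | ~p1), v
Accessibility: uRv
Complete open branch: countermodel on a K-frame, so not valid in K.

T, S4, S5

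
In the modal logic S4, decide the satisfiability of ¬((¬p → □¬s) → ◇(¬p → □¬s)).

No, unsatisfiable

1. ¬((¬p → □¬s) → ◇(¬p → □¬s)), 0
2. ¬p → □¬s, 0
3. ¬◇(¬p → □¬s), 0
4. ¬(¬p → □¬s), 0
5. ¬p, 0
6. ¬□¬s, 0
7. □¬s, 0
8. ¬s, 0
9. s, 1
10. ¬(¬p → □¬s), 1
11. ¬p, 1
12. ¬□¬s, 1
13. ¬s, 1
Accessibility: 0R0, 0R1, 1R1
Branch closes: s and ¬s both at 1.
Every branch closes; the branch above is one of them.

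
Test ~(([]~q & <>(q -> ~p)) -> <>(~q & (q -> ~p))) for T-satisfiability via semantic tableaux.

1. ~(([]~q & <>(q -> ~p)) -> <>(~q & (q -> ~p))), w0
2. []~q & <>(q -> ~p), w0   [~->-rule on 1]
3. ~<>(~q & (q -> ~p)), w0   [~->-rule on 1]
4. []~q, w0   [&-rule on 2]
5. <>(q -> ~p), w0   [&-rule on 2]
6. ~(~q & (q -> ~p)), w0   [~<>-rule on 3 via w0Rw0]
7. ~q, w0   [[]-rule on 4 via w0Rw0]
8. ~(q -> ~p), w0   [~&-rule on 6 (branches; this branch)]
9. q, w0   [~->-rule on 8]
10. p, w0   [~->-rule on 8]
Accessibility: w0Rw0
Branch closes: q and ~q both at w0.
All branches of the tableau close; one closing branch shown above.

Unsatisfiable (every branch closes)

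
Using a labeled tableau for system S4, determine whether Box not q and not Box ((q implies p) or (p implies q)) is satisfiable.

Unsatisfiable (every branch closes)

1. Box not q and not Box ((q implies p) or (p implies q)), 0
2. Box not q, 0
3. not Box ((q implies p) or (p implies q)), 0
4. not q, 0
5. not ((q implies p) or (p implies q)), 1
6. not (q implies p), 1
7. not (p implies q), 1
8. q, 1
9. not p, 1
10. p, 1
11. not q, 1
Accessibility: 0R0, 0R1, 1R1
Branch closes: p and not p both at 1.
Every branch closes; the branch above is one of them.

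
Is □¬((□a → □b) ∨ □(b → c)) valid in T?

Tableau for the negation ¬□¬((□a → □b) ∨ □(b → c)):
1. ¬□¬((□a → □b) ∨ □(b → c)), 0
2. (□a → □b) ∨ □(b → c), 1   [¬□-rule on 1: fresh world 1, 0R1]
3. □(b → c), 1   [∨-rule on 2 (branches; this branch)]
4. b → c, 1   [□-rule on 3 via 1R1]
5. c, 1   [→-rule on 4 (branches; this branch)]
Accessibility: 0R0, 0R1, 1R1
The negation has an open branch (countermodel exists).

No, not valid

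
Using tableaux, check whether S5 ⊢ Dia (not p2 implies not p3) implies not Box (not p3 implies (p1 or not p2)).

Tableau for the negation not (Dia (not p2 implies not p3) implies not Box (not p3 implies (p1 or not p2))):
1. not (Dia (not p2 implies not p3) implies not Box (not p3 implies (p1 or not p2))), w0
2. Dia (not p2 implies not p3), w0
3. Box (not p3 implies (p1 or not p2)), w0
4. not p3 implies (p1 or not p2), w0
5. p1 or not p2, w0
6. not p2, w0
7. not p2 implies not p3, w1
8. not p3 implies (p1 or not p2), w1
9. not p3, w1
10. p1 or not p2, w1
11. not p2, w1
Accessibility: w0Rw0, w0Rw1, w1Rw0, w1Rw1
The negation has an open branch (countermodel exists).

Not valid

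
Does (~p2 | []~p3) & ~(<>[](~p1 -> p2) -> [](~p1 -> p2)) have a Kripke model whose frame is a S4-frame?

Yes, satisfiable

1. (~p2 | []~p3) & ~(<>[](~p1 -> p2) -> [](~p1 -> p2)), w0
2. ~p2 | []~p3, w0   [&-rule on 1]
3. ~(<>[](~p1 -> p2) -> [](~p1 -> p2)), w0   [&-rule on 1]
4. <>[](~p1 -> p2), w0   [~->-rule on 3]
5. ~[](~p1 -> p2), w0   [~->-rule on 3]
6. []~p3, w0   [|-rule on 2 (branches; this branch)]
7. ~p3, w0   [[]-rule on 6 via w0Rw0]
8. [](~p1 -> p2), w1   [<>-rule on 4: fresh world w1, w0Rw1]
9. ~p3, w1   [[]-rule on 6 via w0Rw1]
10. ~p1 -> p2, w1   [[]-rule on 8 via w1Rw1]
11. p2, w1   [->-rule on 10 (branches; this branch)]
12. ~(~p1 -> p2), w2   [~[]-rule on 5: fresh world w2, w0Rw2]
13. ~p1, w2   [~->-rule on 12]
14. ~p2, w2   [~->-rule on 12]
15. ~p3, w2   [[]-rule on 6 via w0Rw2]
Accessibility: w0Rw0, w0Rw1, w0Rw2, w1Rw1, w2Rw2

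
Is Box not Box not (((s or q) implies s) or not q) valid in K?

No, not valid

Tableau for the negation not Box not Box not (((s or q) implies s) or not q):
1. not Box not Box not (((s or q) implies s) or not q), w0
2. Box not (((s or q) implies s) or not q), w1
Accessibility: w0Rw1
The negation has an open branch (countermodel exists).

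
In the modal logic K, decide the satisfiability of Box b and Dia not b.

1. Box b and Dia not b, w0
2. Box b, w0   [and-rule on 1]
3. Dia not b, w0   [and-rule on 1]
4. not b, w1   [Dia-rule on 3: fresh world w1, w0Rw1]
5. b, w1   [Box-rule on 2 via w0Rw1]
Accessibility: w0Rw1
Branch closes: b and not b both at w1.
Every branch closes; the branch above is one of them.

Unsatisfiable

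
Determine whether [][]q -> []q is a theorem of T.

Valid in T

Tableau for the negation ~([][]q -> []q):
1. ~([][]q -> []q), 0
2. [][]q, 0   [~->-rule on 1]
3. ~[]q, 0   [~->-rule on 1]
4. []q, 0   [[]-rule on 2 via 0R0]
5. q, 0   [[]-rule on 4 via 0R0]
6. ~q, 1   [~[]-rule on 3: fresh world 1, 0R1]
7. []q, 1   [[]-rule on 2 via 0R1]
8. q, 1   [[]-rule on 4 via 0R1]
Accessibility: 0R0, 0R1, 1R1
Branch closes: q and ~q both at 1.
Every branch of the negation's tableau closes; the branch above is one of them.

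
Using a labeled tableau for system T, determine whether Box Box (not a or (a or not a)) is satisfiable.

1. Box Box (not a or (a or not a)), w0
2. Box (not a or (a or not a)), w0   [Box-rule on 1 via w0Rw0]
3. not a or (a or not a), w0   [Box-rule on 2 via w0Rw0]
4. a or not a, w0   [or-rule on 3 (branches; this branch)]
5. not a, w0   [or-rule on 4 (branches; this branch)]
Accessibility: w0Rw0

Yes, satisfiable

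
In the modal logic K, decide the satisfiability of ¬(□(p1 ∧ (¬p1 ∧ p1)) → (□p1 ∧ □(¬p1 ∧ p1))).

1. ¬(□(p1 ∧ (¬p1 ∧ p1)) → (□p1 ∧ □(¬p1 ∧ p1))), w0
2. □(p1 ∧ (¬p1 ∧ p1)), w0
3. ¬(□p1 ∧ □(¬p1 ∧ p1)), w0
4. ¬□(¬p1 ∧ p1), w0
5. ¬(¬p1 ∧ p1), w1
6. p1 ∧ (¬p1 ∧ p1), w1
7. p1, w1
8. ¬p1 ∧ p1, w1
9. ¬p1, w1
Accessibility: w0Rw1
Branch closes: p1 and ¬p1 both at w1.
Every branch closes; the branch above is one of them.

Unsatisfiable (every branch closes)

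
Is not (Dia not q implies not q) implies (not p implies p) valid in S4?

Not valid

Tableau for the negation not (not (Dia not q implies not q) implies (not p implies p)):
1. not (not (Dia not q implies not q) implies (not p implies p)), u
2. not (Dia not q implies not q), u   [neg-implies-rule on 1]
3. not (not p implies p), u   [neg-implies-rule on 1]
4. Dia not q, u   [neg-implies-rule on 2]
5. q, u   [neg-implies-rule on 2]
6. not p, u   [neg-implies-rule on 3]
7. not q, v   [Dia-rule on 4: fresh world v, uRv]
Accessibility: uRu, uRv, vRv
The negation has an open branch (countermodel exists).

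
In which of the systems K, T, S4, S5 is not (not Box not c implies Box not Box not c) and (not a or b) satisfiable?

K, T, S4

S4-tableau for the formula:
1. not (not Box not c implies Box not Box not c) and (not a or b), u
2. not (not Box not c implies Box not Box not c), u   [and-rule on 1]
3. not a or b, u   [and-rule on 1]
4. not Box not c, u   [neg-implies-rule on 2]
5. not Box not Box not c, u   [neg-implies-rule on 2]
6. b, u   [or-rule on 3 (branches; this branch)]
7. c, v   [neg-Box-rule on 4: fresh world v, uRv]
8. Box not c, w   [neg-Box-rule on 5: fresh world w, uRw]
9. not c, w   [Box-rule on 8 via wRw]
Accessibility: uRu, uRv, uRw, vRv, wRw
Complete open branch: satisfiable in S4, hence also in K, T (this S4-model is also a K-model and a T-model).
S5-tableau for the formula:
1. not (not Box not c implies Box not Box not c) and (not a or b), u
2. not (not Box not c implies Box not Box not c), u   [and-rule on 1]
3. not a or b, u   [and-rule on 1]
4. not Box not c, u   [neg-implies-rule on 2]
5. not Box not Box not c, u   [neg-implies-rule on 2]
6. b, u   [or-rule on 3 (branches; this branch)]
7. c, v   [neg-Box-rule on 4: fresh world v, uRv]
8. Box not c, w   [neg-Box-rule on 5: fresh world w, uRw]
9. not c, u   [Box-rule on 8 via wRu]
10. not c, v   [Box-rule on 8 via wRv]
Accessibility: uRu, uRv, uRw, vRu, vRv, vRw, wRu, wRv, wRw
Branch closes: c and not c both at v.
Every branch closes (one shown): unsatisfiable in S5.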